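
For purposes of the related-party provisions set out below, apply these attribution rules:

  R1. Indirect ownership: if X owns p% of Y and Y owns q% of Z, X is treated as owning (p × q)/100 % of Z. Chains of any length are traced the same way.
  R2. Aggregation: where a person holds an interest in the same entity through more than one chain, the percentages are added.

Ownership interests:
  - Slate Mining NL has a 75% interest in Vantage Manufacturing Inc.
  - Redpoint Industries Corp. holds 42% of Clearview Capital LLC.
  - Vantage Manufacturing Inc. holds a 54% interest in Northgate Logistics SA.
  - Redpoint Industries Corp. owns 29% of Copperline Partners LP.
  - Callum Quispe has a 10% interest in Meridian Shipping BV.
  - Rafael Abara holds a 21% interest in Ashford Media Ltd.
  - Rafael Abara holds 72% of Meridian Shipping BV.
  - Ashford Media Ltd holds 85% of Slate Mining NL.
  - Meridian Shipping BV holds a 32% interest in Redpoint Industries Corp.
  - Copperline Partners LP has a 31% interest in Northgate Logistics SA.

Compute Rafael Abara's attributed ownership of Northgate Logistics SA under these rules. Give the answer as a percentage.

Chain via Ashford Media Ltd → Slate Mining NL → Vantage Manufacturing Inc. (R1): 21% × 85% × 75% × 54% = 7.22925% of Northgate Logistics SA.
Chain via Meridian Shipping BV → Redpoint Industries Corp. → Copperline Partners LP (R1): 72% × 32% × 29% × 31% = 2.071296% of Northgate Logistics SA.
Aggregating (R2): 7.22925% + 2.071296% = 9.300546%.

9.300546%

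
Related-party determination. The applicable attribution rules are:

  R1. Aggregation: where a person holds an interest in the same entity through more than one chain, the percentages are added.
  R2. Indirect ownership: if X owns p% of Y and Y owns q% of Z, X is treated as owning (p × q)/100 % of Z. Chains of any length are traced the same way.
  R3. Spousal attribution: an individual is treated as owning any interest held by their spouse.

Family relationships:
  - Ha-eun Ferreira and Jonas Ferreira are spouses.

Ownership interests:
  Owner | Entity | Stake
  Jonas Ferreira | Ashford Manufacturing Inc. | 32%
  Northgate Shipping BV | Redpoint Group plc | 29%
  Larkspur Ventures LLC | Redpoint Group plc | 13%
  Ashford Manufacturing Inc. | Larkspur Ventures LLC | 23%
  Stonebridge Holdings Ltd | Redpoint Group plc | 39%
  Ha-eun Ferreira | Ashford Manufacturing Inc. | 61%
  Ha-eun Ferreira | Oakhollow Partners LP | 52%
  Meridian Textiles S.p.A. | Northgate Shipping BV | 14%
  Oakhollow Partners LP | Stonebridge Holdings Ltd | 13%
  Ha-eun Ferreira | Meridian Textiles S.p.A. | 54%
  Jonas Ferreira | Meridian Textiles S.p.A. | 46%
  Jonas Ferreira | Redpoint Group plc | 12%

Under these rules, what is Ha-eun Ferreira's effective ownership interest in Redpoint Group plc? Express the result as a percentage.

By spousal attribution (R3), Ha-eun Ferreira is treated as also owning Jonas Ferreira's interest in Ashford Manufacturing Inc, giving 61% + 32% = 93%.
By spousal attribution (R3), Ha-eun Ferreira is treated as also owning Jonas Ferreira's interest in Meridian Textiles S.p.A, giving 54% + 46% = 100%.
By spousal attribution (R3), Ha-eun Ferreira is treated as owning Jonas Ferreira's 12% interest in Redpoint Group plc.
Chain via Ashford Manufacturing Inc. → Larkspur Ventures LLC (R2): 93% × 23% × 13% = 2.7807% of Redpoint Group plc.
Chain via Meridian Textiles S.p.A. → Northgate Shipping BV (R2): 100% × 14% × 29% = 4.06% of Redpoint Group plc.
Chain via Oakhollow Partners LP → Stonebridge Holdings Ltd (R2): 52% × 13% × 39% = 2.6364% of Redpoint Group plc.
Direct interest in Redpoint Group plc: 12%.
Aggregating (R1): 2.7807% + 4.06% + 2.6364% + 12% = 21.4771%.

21.4771%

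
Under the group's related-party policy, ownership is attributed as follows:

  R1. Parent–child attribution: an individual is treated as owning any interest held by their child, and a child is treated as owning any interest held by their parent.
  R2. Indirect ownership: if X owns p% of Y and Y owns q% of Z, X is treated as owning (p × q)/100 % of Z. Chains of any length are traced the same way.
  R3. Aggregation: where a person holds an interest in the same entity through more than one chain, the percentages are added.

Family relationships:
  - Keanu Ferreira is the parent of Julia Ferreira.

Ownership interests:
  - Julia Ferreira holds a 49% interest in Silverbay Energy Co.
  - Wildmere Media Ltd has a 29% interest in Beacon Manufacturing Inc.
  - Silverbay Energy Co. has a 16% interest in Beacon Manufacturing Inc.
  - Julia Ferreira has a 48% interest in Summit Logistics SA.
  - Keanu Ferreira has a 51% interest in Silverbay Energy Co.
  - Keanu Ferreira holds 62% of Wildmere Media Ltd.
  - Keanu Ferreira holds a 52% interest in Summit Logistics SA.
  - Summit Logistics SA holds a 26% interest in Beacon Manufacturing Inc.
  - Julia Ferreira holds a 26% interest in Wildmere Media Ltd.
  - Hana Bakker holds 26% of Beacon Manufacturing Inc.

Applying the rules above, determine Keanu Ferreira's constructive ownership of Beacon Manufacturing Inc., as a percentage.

By parent–child attribution (R1), Keanu Ferreira is treated as also owning Julia Ferreira's interest in Summit Logistics SA, giving 52% + 48% = 100%.
By parent–child attribution (R1), Keanu Ferreira is treated as also owning Julia Ferreira's interest in Silverbay Energy Co, giving 51% + 49% = 100%.
By parent–child attribution (R1), Keanu Ferreira is treated as also owning Julia Ferreira's interest in Wildmere Media Ltd, giving 62% + 26% = 88%.
Chain via Summit Logistics SA (R2): 100% × 26% = 26% of Beacon Manufacturing Inc.
Chain via Silverbay Energy Co. (R2): 100% × 16% = 16% of Beacon Manufacturing Inc.
Chain via Wildmere Media Ltd (R2): 88% × 29% = 25.52% of Beacon Manufacturing Inc.
Aggregating (R3): 26% + 16% + 25.52% = 67.52%.

67.52%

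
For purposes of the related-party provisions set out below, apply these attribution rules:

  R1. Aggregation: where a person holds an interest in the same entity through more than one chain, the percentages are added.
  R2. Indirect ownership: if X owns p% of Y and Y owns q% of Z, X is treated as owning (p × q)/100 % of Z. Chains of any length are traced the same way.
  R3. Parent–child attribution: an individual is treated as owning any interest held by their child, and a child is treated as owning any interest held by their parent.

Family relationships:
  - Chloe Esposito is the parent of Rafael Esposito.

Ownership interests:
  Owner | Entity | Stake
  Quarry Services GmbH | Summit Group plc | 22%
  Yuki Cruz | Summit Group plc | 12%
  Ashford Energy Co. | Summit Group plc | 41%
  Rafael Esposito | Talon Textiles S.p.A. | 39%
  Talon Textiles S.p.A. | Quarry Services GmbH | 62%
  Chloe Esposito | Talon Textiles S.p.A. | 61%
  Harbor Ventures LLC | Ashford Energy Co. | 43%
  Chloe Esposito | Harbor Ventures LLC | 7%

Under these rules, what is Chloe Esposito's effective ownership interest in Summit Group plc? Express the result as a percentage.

14.8741%

By parent–child attribution (R3), Chloe Esposito is treated as also owning Rafael Esposito's interest in Talon Textiles S.p.A, giving 61% + 39% = 100%.
Chain via Talon Textiles S.p.A. → Quarry Services GmbH (R2): 100% × 62% × 22% = 13.64% of Summit Group plc.
Chain via Harbor Ventures LLC → Ashford Energy Co. (R2): 7% × 43% × 41% = 1.2341% of Summit Group plc.
Aggregating (R1): 13.64% + 1.2341% = 14.8741%.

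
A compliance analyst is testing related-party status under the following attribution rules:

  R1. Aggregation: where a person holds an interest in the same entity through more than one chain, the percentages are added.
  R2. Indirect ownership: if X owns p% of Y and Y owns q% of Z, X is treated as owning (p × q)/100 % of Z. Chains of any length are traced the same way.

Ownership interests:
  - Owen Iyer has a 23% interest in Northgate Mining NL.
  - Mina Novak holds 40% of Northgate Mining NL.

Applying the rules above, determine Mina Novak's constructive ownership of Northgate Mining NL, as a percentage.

40%

Direct interest in Northgate Mining NL: 40%.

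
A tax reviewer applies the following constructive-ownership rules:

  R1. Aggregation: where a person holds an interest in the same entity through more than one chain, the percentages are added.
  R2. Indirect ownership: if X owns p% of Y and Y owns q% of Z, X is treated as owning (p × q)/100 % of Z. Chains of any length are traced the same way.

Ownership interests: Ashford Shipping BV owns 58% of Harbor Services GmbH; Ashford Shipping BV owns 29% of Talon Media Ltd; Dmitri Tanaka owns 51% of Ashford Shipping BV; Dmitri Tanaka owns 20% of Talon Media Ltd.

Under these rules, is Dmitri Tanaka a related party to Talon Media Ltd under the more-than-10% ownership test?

Chain via Ashford Shipping BV (R2): 51% × 29% = 14.79% of Talon Media Ltd.
Direct interest in Talon Media Ltd: 20%.
Aggregating (R1): 14.79% + 20% = 34.79%.
34.79% exceeds the 10% threshold, so Dmitri is a related party to Talon Media Ltd.

Yes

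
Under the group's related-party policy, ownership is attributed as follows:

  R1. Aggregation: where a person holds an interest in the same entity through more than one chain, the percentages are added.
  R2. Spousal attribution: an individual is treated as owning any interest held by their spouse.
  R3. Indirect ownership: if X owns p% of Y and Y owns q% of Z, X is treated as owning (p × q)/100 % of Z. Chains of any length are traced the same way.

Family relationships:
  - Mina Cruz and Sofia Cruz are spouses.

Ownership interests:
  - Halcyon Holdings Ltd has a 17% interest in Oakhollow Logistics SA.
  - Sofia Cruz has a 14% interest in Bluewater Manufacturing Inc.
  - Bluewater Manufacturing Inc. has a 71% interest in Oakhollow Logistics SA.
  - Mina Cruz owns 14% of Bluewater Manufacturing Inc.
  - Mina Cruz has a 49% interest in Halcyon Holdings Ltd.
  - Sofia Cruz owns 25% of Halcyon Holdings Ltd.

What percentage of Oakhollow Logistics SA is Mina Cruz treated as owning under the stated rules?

32.46%

By spousal attribution (R2), Mina Cruz is treated as also owning Sofia Cruz's interest in Bluewater Manufacturing Inc, giving 14% + 14% = 28%.
By spousal attribution (R2), Mina Cruz is treated as also owning Sofia Cruz's interest in Halcyon Holdings Ltd, giving 49% + 25% = 74%.
Chain via Bluewater Manufacturing Inc. (R3): 28% × 71% = 19.88% of Oakhollow Logistics SA.
Chain via Halcyon Holdings Ltd (R3): 74% × 17% = 12.58% of Oakhollow Logistics SA.
Aggregating (R1): 19.88% + 12.58% = 32.46%.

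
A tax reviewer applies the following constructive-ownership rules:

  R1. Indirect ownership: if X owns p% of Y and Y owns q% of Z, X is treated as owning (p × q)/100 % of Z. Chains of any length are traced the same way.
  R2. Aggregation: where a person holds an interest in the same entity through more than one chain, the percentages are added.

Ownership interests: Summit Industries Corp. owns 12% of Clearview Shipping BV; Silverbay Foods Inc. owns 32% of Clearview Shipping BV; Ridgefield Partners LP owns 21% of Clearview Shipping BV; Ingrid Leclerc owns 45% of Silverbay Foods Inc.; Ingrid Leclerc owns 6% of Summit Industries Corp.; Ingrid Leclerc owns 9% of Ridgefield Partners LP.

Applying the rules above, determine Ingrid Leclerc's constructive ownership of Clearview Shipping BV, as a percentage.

17.01%

Chain via Silverbay Foods Inc. (R1): 45% × 32% = 14.4% of Clearview Shipping BV.
Chain via Ridgefield Partners LP (R1): 9% × 21% = 1.89% of Clearview Shipping BV.
Chain via Summit Industries Corp. (R1): 6% × 12% = 0.72% of Clearview Shipping BV.
Aggregating (R2): 14.4% + 1.89% + 0.72% = 17.01%.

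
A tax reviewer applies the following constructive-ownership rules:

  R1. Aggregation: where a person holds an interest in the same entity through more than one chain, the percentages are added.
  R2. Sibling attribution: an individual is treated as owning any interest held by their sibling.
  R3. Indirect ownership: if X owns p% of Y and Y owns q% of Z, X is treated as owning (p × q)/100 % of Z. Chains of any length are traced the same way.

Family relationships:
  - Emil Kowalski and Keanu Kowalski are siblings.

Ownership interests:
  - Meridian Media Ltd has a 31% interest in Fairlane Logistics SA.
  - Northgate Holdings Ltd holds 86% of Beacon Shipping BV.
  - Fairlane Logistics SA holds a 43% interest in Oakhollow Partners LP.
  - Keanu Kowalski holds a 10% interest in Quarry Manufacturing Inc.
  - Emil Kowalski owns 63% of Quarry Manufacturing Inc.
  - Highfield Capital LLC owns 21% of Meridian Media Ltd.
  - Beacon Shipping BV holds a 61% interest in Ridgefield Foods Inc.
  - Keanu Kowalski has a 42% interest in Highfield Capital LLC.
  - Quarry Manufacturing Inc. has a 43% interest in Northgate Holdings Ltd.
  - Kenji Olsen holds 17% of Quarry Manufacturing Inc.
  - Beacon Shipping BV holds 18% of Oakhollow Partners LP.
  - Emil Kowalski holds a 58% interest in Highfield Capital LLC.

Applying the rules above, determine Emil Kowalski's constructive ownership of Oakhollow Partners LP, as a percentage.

7.658472%

By sibling attribution (R2), Emil Kowalski is treated as also owning Keanu Kowalski's interest in Quarry Manufacturing Inc, giving 63% + 10% = 73%.
By sibling attribution (R2), Emil Kowalski is treated as also owning Keanu Kowalski's interest in Highfield Capital LLC, giving 58% + 42% = 100%.
Chain via Quarry Manufacturing Inc. → Northgate Holdings Ltd → Beacon Shipping BV (R3): 73% × 43% × 86% × 18% = 4.859172% of Oakhollow Partners LP.
Chain via Highfield Capital LLC → Meridian Media Ltd → Fairlane Logistics SA (R3): 100% × 21% × 31% × 43% = 2.7993% of Oakhollow Partners LP.
Aggregating (R1): 4.859172% + 2.7993% = 7.658472%.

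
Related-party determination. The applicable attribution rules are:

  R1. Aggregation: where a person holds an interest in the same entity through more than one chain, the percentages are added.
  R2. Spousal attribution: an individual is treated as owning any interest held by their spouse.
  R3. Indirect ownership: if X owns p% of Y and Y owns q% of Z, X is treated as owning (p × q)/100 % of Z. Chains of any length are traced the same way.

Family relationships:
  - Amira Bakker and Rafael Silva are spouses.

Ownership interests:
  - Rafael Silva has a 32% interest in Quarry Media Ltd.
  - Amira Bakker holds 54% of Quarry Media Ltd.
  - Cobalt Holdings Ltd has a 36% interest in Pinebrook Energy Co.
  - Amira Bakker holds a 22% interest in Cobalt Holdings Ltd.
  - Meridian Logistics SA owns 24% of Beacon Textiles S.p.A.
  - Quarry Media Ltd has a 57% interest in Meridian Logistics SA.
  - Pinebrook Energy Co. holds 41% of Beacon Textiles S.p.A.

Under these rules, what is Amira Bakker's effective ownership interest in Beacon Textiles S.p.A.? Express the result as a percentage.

By spousal attribution (R2), Amira Bakker is treated as also owning Rafael Silva's interest in Quarry Media Ltd, giving 54% + 32% = 86%.
Chain via Quarry Media Ltd → Meridian Logistics SA (R3): 86% × 57% × 24% = 11.7648% of Beacon Textiles S.p.A.
Chain via Cobalt Holdings Ltd → Pinebrook Energy Co. (R3): 22% × 36% × 41% = 3.2472% of Beacon Textiles S.p.A.
Aggregating (R1): 11.7648% + 3.2472% = 15.012%.

15.012%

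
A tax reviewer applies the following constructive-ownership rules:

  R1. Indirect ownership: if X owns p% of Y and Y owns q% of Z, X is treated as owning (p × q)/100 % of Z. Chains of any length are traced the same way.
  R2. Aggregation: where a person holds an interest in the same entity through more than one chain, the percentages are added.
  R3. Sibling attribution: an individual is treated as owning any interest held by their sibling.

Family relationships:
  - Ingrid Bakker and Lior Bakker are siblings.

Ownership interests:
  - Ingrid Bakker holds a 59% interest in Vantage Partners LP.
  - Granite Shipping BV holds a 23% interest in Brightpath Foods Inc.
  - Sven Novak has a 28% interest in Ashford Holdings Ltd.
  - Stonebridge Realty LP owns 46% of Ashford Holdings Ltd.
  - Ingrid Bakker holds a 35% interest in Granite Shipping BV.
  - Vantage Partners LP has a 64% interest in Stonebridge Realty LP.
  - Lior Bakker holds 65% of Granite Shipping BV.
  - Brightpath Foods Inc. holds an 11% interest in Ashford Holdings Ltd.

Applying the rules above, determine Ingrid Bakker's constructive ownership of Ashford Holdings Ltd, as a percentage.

By sibling attribution (R3), Ingrid Bakker is treated as also owning Lior Bakker's interest in Granite Shipping BV, giving 35% + 65% = 100%.
Chain via Granite Shipping BV → Brightpath Foods Inc. (R1): 100% × 23% × 11% = 2.53% of Ashford Holdings Ltd.
Chain via Vantage Partners LP → Stonebridge Realty LP (R1): 59% × 64% × 46% = 17.3696% of Ashford Holdings Ltd.
Aggregating (R2): 2.53% + 17.3696% = 19.8996%.

19.8996%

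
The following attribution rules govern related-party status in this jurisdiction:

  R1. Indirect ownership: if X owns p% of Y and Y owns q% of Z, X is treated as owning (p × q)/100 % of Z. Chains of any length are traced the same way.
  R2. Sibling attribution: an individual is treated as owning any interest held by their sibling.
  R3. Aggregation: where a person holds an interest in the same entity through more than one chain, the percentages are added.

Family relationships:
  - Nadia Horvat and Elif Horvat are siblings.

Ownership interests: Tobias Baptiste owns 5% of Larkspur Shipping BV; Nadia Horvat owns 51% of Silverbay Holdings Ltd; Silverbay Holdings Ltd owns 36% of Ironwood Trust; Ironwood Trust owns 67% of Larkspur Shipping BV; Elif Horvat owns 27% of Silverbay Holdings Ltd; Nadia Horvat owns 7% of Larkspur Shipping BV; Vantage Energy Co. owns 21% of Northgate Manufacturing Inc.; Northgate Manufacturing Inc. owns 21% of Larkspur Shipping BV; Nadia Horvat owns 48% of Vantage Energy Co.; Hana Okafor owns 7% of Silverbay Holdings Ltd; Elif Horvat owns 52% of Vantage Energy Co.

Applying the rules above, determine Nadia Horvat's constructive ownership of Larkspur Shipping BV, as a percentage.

By sibling attribution (R2), Nadia Horvat is treated as also owning Elif Horvat's interest in Vantage Energy Co, giving 48% + 52% = 100%.
By sibling attribution (R2), Nadia Horvat is treated as also owning Elif Horvat's interest in Silverbay Holdings Ltd, giving 51% + 27% = 78%.
Chain via Vantage Energy Co. → Northgate Manufacturing Inc. (R1): 100% × 21% × 21% = 4.41% of Larkspur Shipping BV.
Chain via Silverbay Holdings Ltd → Ironwood Trust (R1): 78% × 36% × 67% = 18.8136% of Larkspur Shipping BV.
Direct interest in Larkspur Shipping BV: 7%.
Aggregating (R3): 4.41% + 18.8136% + 7% = 30.2236%.

30.2236%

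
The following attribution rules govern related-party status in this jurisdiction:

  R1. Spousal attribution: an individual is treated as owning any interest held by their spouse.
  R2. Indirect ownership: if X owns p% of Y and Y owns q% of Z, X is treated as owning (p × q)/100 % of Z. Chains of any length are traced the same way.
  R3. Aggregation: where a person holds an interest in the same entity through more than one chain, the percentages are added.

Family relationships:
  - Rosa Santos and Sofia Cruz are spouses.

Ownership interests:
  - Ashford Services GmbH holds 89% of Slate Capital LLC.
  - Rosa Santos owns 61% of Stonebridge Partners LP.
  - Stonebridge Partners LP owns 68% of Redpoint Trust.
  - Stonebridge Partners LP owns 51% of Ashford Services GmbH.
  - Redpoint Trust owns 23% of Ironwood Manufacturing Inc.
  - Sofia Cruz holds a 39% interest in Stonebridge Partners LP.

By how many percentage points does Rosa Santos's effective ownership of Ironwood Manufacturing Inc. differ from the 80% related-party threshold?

By spousal attribution (R1), Rosa Santos is treated as also owning Sofia Cruz's interest in Stonebridge Partners LP, giving 61% + 39% = 100%.
Chain via Stonebridge Partners LP → Redpoint Trust (R2): 100% × 68% × 23% = 15.64% of Ironwood Manufacturing Inc.
15.64% falls short of the 80% threshold by 64.36 percentage points.

64.36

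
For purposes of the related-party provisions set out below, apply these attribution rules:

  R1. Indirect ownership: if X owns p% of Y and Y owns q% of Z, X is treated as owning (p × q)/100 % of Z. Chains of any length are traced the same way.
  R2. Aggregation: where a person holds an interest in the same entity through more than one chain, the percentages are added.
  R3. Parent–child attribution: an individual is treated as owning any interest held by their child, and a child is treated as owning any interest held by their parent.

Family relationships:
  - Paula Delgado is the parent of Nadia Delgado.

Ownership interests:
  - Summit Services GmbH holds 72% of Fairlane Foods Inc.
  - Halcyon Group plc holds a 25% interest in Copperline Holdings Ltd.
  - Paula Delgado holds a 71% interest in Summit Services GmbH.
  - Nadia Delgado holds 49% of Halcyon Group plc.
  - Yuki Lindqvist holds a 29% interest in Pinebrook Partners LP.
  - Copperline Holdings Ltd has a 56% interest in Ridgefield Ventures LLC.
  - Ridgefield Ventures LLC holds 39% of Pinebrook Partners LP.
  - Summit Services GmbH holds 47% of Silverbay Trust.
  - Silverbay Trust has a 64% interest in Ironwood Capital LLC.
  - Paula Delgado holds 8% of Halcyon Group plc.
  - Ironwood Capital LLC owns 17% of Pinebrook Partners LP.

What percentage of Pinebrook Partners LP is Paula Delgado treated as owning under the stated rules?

6.742856%

By parent–child attribution (R3), Paula Delgado is treated as also owning Nadia Delgado's interest in Halcyon Group plc, giving 8% + 49% = 57%.
Chain via Halcyon Group plc → Copperline Holdings Ltd → Ridgefield Ventures LLC (R1): 57% × 25% × 56% × 39% = 3.1122% of Pinebrook Partners LP.
Chain via Summit Services GmbH → Silverbay Trust → Ironwood Capital LLC (R1): 71% × 47% × 64% × 17% = 3.630656% of Pinebrook Partners LP.
Aggregating (R2): 3.1122% + 3.630656% = 6.742856%.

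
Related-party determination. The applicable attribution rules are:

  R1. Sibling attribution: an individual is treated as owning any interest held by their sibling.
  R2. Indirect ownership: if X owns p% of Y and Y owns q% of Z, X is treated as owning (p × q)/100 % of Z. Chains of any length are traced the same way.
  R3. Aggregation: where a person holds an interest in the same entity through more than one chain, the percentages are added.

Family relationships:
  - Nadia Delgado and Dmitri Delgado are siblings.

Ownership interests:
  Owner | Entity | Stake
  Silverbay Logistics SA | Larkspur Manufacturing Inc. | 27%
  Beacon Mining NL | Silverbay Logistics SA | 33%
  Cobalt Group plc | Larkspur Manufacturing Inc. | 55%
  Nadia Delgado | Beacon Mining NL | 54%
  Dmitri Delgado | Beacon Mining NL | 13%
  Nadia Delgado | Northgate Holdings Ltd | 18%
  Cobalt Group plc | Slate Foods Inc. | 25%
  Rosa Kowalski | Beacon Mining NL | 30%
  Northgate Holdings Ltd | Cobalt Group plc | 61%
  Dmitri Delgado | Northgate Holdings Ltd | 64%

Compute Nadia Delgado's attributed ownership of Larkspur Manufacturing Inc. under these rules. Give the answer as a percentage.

33.4807%

By sibling attribution (R1), Nadia Delgado is treated as also owning Dmitri Delgado's interest in Beacon Mining NL, giving 54% + 13% = 67%.
By sibling attribution (R1), Nadia Delgado is treated as also owning Dmitri Delgado's interest in Northgate Holdings Ltd, giving 18% + 64% = 82%.
Chain via Beacon Mining NL → Silverbay Logistics SA (R2): 67% × 33% × 27% = 5.9697% of Larkspur Manufacturing Inc.
Chain via Northgate Holdings Ltd → Cobalt Group plc (R2): 82% × 61% × 55% = 27.511% of Larkspur Manufacturing Inc.
Aggregating (R3): 5.9697% + 27.511% = 33.4807%.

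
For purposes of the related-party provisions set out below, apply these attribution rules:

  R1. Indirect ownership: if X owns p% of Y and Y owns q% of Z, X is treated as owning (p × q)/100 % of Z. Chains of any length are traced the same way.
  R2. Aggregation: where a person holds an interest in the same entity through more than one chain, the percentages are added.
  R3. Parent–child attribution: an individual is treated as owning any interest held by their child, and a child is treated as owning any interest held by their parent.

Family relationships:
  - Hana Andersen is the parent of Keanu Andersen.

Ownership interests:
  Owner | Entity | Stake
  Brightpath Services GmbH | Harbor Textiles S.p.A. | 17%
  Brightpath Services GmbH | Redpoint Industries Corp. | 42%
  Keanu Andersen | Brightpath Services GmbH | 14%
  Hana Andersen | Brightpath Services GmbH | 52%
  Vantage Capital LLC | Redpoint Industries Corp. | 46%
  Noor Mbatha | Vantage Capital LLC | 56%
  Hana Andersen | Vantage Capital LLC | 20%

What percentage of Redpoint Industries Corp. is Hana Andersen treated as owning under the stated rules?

36.92%

By parent–child attribution (R3), Hana Andersen is treated as also owning Keanu Andersen's interest in Brightpath Services GmbH, giving 52% + 14% = 66%.
Chain via Brightpath Services GmbH (R1): 66% × 42% = 27.72% of Redpoint Industries Corp.
Chain via Vantage Capital LLC (R1): 20% × 46% = 9.2% of Redpoint Industries Corp.
Aggregating (R2): 27.72% + 9.2% = 36.92%.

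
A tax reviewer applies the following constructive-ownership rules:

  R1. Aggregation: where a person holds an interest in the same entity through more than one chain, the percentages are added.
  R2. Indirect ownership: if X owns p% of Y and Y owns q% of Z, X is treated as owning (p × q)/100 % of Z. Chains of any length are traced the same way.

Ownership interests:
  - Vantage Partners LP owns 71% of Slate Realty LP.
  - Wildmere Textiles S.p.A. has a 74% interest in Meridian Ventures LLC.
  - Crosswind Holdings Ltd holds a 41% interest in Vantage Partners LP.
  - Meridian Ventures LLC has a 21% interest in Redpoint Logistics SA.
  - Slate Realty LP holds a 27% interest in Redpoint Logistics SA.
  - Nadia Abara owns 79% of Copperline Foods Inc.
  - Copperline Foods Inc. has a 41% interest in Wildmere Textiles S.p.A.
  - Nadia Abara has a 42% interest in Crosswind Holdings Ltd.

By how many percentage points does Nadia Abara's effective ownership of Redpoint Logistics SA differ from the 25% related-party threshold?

Chain via Crosswind Holdings Ltd → Vantage Partners LP → Slate Realty LP (R2): 42% × 41% × 71% × 27% = 3.301074% of Redpoint Logistics SA.
Chain via Copperline Foods Inc. → Wildmere Textiles S.p.A. → Meridian Ventures LLC (R2): 79% × 41% × 74% × 21% = 5.033406% of Redpoint Logistics SA.
Aggregating (R1): 3.301074% + 5.033406% = 8.33448%.
8.33448% falls short of the 25% threshold by 16.66552 percentage points.

16.66552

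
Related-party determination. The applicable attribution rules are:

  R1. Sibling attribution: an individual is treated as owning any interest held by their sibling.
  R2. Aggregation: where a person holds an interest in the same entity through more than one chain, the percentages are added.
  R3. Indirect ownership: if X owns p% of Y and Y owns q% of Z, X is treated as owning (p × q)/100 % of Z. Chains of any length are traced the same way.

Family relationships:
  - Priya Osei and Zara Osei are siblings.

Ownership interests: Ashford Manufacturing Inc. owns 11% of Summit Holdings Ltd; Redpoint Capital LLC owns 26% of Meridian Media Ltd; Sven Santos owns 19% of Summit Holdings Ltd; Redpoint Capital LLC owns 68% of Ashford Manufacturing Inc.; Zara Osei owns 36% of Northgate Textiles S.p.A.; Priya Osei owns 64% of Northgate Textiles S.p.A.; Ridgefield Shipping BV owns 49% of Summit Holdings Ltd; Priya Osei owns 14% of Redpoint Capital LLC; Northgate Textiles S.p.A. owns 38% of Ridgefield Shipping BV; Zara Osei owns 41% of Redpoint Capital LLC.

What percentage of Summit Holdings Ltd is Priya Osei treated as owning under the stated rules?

By sibling attribution (R1), Priya Osei is treated as also owning Zara Osei's interest in Redpoint Capital LLC, giving 14% + 41% = 55%.
By sibling attribution (R1), Priya Osei is treated as also owning Zara Osei's interest in Northgate Textiles S.p.A, giving 64% + 36% = 100%.
Chain via Redpoint Capital LLC → Ashford Manufacturing Inc. (R3): 55% × 68% × 11% = 4.114% of Summit Holdings Ltd.
Chain via Northgate Textiles S.p.A. → Ridgefield Shipping BV (R3): 100% × 38% × 49% = 18.62% of Summit Holdings Ltd.
Aggregating (R2): 4.114% + 18.62% = 22.734%.

22.734%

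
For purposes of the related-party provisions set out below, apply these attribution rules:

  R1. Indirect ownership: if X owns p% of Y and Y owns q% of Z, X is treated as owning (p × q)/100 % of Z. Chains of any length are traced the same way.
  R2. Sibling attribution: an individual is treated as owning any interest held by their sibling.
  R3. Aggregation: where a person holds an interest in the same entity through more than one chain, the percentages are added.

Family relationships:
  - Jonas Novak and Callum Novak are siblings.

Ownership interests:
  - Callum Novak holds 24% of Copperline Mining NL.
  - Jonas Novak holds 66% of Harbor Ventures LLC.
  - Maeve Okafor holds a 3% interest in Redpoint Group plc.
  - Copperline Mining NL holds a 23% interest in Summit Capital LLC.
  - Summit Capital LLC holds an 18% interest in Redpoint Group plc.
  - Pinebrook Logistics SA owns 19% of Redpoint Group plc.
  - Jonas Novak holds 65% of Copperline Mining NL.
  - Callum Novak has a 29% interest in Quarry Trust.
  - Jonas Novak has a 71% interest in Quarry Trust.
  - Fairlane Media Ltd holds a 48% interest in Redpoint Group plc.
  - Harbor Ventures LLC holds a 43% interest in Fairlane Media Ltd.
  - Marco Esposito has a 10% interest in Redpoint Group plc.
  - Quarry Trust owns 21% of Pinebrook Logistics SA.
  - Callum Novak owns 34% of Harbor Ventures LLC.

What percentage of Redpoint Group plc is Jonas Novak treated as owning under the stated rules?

By sibling attribution (R2), Jonas Novak is treated as also owning Callum Novak's interest in Quarry Trust, giving 71% + 29% = 100%.
By sibling attribution (R2), Jonas Novak is treated as also owning Callum Novak's interest in Copperline Mining NL, giving 65% + 24% = 89%.
By sibling attribution (R2), Jonas Novak is treated as also owning Callum Novak's interest in Harbor Ventures LLC, giving 66% + 34% = 100%.
Chain via Quarry Trust → Pinebrook Logistics SA (R1): 100% × 21% × 19% = 3.99% of Redpoint Group plc.
Chain via Copperline Mining NL → Summit Capital LLC (R1): 89% × 23% × 18% = 3.6846% of Redpoint Group plc.
Chain via Harbor Ventures LLC → Fairlane Media Ltd (R1): 100% × 43% × 48% = 20.64% of Redpoint Group plc.
Aggregating (R3): 3.99% + 3.6846% + 20.64% = 28.3146%.

28.3146%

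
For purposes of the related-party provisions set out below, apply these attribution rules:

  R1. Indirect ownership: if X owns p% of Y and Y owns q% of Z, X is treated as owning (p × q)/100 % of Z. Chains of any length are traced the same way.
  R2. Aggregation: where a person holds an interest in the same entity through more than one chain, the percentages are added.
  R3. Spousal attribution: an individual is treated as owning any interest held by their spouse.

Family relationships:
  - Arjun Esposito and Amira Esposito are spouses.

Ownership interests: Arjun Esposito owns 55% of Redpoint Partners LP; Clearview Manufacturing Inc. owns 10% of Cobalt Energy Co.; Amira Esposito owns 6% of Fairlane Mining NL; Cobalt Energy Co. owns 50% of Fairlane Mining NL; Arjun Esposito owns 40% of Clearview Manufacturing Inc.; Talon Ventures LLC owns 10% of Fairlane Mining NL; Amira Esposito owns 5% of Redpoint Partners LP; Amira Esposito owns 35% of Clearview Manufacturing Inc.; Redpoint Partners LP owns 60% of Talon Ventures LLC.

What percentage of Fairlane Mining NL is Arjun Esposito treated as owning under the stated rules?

By spousal attribution (R3), Arjun Esposito is treated as also owning Amira Esposito's interest in Clearview Manufacturing Inc, giving 40% + 35% = 75%.
By spousal attribution (R3), Arjun Esposito is treated as also owning Amira Esposito's interest in Redpoint Partners LP, giving 55% + 5% = 60%.
By spousal attribution (R3), Arjun Esposito is treated as owning Amira Esposito's 6% interest in Fairlane Mining NL.
Chain via Clearview Manufacturing Inc. → Cobalt Energy Co. (R1): 75% × 10% × 50% = 3.75% of Fairlane Mining NL.
Chain via Redpoint Partners LP → Talon Ventures LLC (R1): 60% × 60% × 10% = 3.6% of Fairlane Mining NL.
Direct interest in Fairlane Mining NL: 6%.
Aggregating (R2): 3.75% + 3.6% + 6% = 13.35%.

13.35%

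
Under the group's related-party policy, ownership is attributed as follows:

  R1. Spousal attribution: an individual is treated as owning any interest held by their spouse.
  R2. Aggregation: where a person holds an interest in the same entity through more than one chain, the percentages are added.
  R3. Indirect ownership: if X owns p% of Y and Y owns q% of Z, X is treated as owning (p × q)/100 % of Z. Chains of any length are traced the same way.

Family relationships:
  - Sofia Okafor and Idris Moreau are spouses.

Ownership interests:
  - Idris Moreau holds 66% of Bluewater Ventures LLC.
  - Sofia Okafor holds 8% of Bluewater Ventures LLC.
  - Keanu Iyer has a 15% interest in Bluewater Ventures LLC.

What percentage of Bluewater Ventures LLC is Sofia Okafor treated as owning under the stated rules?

By spousal attribution (R1), Sofia Okafor is treated as also owning Idris Moreau's interest in Bluewater Ventures LLC, giving 8% + 66% = 74%.
Direct interest in Bluewater Ventures LLC: 74%.

74%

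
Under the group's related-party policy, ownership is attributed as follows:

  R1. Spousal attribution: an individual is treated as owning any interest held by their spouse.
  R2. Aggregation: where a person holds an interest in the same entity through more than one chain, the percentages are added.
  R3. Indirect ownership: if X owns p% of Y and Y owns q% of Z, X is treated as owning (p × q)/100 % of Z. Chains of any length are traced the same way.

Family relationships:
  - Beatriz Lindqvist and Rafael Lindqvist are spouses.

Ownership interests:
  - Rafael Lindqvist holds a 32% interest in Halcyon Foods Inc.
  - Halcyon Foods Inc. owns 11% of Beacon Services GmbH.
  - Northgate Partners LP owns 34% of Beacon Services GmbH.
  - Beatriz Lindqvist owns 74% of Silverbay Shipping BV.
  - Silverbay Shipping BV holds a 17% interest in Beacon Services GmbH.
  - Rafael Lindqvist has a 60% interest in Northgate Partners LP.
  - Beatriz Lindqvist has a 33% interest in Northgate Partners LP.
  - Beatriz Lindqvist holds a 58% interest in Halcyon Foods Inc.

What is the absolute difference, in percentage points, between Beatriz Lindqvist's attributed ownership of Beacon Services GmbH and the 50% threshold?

By spousal attribution (R1), Beatriz Lindqvist is treated as also owning Rafael Lindqvist's interest in Northgate Partners LP, giving 33% + 60% = 93%.
By spousal attribution (R1), Beatriz Lindqvist is treated as also owning Rafael Lindqvist's interest in Halcyon Foods Inc, giving 58% + 32% = 90%.
Chain via Northgate Partners LP (R3): 93% × 34% = 31.62% of Beacon Services GmbH.
Chain via Silverbay Shipping BV (R3): 74% × 17% = 12.58% of Beacon Services GmbH.
Chain via Halcyon Foods Inc. (R3): 90% × 11% = 9.9% of Beacon Services GmbH.
Aggregating (R2): 31.62% + 12.58% + 9.9% = 54.1%.
54.1% exceeds the 50% threshold by 4.1 percentage points.

4.1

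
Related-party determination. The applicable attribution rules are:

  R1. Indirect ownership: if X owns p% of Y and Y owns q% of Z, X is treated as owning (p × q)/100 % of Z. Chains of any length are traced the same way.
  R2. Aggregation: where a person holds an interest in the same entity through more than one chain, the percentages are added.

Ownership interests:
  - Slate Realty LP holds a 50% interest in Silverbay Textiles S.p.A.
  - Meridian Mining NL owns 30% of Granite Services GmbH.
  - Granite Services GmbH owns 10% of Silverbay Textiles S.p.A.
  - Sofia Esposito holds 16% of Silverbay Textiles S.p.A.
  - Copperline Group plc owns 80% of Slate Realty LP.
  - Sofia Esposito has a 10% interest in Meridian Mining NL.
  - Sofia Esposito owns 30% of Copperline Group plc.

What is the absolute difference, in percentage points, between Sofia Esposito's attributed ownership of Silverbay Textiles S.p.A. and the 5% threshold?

Chain via Meridian Mining NL → Granite Services GmbH (R1): 10% × 30% × 10% = 0.3% of Silverbay Textiles S.p.A.
Chain via Copperline Group plc → Slate Realty LP (R1): 30% × 80% × 50% = 12% of Silverbay Textiles S.p.A.
Direct interest in Silverbay Textiles S.p.A: 16%.
Aggregating (R2): 0.3% + 12% + 16% = 28.3%.
28.3% exceeds the 5% threshold by 23.3 percentage points.

23.3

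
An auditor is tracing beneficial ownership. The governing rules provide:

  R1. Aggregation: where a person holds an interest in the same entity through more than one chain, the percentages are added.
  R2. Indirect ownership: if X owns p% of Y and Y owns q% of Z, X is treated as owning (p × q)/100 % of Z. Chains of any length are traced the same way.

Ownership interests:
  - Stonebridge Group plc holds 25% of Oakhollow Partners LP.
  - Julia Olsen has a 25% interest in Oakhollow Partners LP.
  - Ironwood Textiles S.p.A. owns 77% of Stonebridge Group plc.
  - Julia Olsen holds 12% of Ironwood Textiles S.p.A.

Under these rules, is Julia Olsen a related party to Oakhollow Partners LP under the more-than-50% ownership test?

No

Chain via Ironwood Textiles S.p.A. → Stonebridge Group plc (R2): 12% × 77% × 25% = 2.31% of Oakhollow Partners LP.
Direct interest in Oakhollow Partners LP: 25%.
Aggregating (R1): 2.31% + 25% = 27.31%.
27.31% does not exceed the 50% threshold, so Julia is not a related party to Oakhollow Partners LP.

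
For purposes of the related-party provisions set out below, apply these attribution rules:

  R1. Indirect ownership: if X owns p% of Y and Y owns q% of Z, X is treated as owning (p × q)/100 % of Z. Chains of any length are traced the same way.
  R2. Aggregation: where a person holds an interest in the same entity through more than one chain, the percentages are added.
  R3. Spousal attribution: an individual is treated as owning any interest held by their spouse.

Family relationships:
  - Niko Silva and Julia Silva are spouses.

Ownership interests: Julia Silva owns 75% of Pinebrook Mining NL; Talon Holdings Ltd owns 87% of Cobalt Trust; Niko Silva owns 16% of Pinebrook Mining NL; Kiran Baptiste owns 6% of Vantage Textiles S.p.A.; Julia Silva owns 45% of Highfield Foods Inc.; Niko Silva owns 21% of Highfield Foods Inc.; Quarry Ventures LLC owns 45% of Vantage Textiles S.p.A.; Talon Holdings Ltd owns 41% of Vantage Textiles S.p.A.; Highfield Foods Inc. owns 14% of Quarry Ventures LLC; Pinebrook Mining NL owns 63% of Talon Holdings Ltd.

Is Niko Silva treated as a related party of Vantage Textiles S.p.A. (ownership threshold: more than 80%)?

By spousal attribution (R3), Niko Silva is treated as also owning Julia Silva's interest in Highfield Foods Inc, giving 21% + 45% = 66%.
By spousal attribution (R3), Niko Silva is treated as also owning Julia Silva's interest in Pinebrook Mining NL, giving 16% + 75% = 91%.
Chain via Highfield Foods Inc. → Quarry Ventures LLC (R1): 66% × 14% × 45% = 4.158% of Vantage Textiles S.p.A.
Chain via Pinebrook Mining NL → Talon Holdings Ltd (R1): 91% × 63% × 41% = 23.5053% of Vantage Textiles S.p.A.
Aggregating (R2): 4.158% + 23.5053% = 27.6633%.
27.6633% does not exceed the 80% threshold, so Niko is not a related party to Vantage Textiles S.p.A.

No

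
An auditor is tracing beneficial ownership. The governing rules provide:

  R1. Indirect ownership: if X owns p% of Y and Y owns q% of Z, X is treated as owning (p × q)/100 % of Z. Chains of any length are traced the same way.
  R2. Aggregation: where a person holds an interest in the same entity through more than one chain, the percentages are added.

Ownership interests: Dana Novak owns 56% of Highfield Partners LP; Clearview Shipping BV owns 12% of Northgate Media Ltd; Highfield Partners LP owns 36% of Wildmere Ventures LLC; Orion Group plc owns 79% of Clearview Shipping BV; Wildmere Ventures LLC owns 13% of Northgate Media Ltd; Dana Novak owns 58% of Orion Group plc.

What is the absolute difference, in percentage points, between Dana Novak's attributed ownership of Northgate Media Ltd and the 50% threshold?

41.8808

Chain via Highfield Partners LP → Wildmere Ventures LLC (R1): 56% × 36% × 13% = 2.6208% of Northgate Media Ltd.
Chain via Orion Group plc → Clearview Shipping BV (R1): 58% × 79% × 12% = 5.4984% of Northgate Media Ltd.
Aggregating (R2): 2.6208% + 5.4984% = 8.1192%.
8.1192% falls short of the 50% threshold by 41.8808 percentage points.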